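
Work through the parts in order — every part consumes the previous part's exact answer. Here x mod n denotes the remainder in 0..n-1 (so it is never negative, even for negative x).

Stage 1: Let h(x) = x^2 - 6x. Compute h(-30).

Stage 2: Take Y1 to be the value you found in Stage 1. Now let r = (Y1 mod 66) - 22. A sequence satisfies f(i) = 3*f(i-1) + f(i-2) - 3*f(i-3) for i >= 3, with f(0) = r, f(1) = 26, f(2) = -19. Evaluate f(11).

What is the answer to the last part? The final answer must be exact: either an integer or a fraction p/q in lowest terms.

-464977

Stage 1: 1*(-30)^2 - 6*(-30)^1 = (900) + (180) = 1080; answer 1080
Stage 2: Y1 = 1080; r = 2; f(3) = 3*(-19) + 1*(26) - 3*(2) = -37; iterating: f(3)=-37, f(4)=-208, f(5)=-604, f(6)=-1909, f(7)=-5707, f(8)=-17218, f(9)=-51634, f(10)=-154999, f(11)=-464977; answer -464977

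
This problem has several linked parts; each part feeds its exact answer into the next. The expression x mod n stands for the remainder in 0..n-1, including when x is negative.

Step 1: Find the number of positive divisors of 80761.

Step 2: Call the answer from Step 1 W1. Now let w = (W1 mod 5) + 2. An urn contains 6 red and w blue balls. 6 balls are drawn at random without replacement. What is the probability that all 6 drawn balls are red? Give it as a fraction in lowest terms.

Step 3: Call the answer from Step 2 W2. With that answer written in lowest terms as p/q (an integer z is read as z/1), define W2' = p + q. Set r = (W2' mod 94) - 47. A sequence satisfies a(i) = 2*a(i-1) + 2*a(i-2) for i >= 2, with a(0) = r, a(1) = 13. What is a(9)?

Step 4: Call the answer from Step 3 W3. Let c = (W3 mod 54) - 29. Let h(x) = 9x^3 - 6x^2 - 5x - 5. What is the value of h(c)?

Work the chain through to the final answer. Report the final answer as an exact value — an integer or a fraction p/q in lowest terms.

Step 1: 80761 is prime, so its only divisors are 1 and 80761; count = 2; answer 2
Step 2: W1 = 2; w = 4; total draws C(10,6) = 210; favorable C(6,6) = 1; P = 1/210; answer 1/210
Step 3: W2 = 1/210; threaded value p + q = 211; r = -24; a(2) = 2*(13) + 2*(-24) = -22; iterating: a(2)=-22, a(3)=-18, a(4)=-80, a(5)=-196, a(6)=-552, a(7)=-1496, a(8)=-4096, a(9)=-11184; answer -11184
Step 4: W3 = -11184; c = 19; 9*(19)^3 - 6*(19)^2 - 5*(19)^1 - 5 = (61731) + (-2166) + (-95) + (-5) = 59465; answer 59465

59465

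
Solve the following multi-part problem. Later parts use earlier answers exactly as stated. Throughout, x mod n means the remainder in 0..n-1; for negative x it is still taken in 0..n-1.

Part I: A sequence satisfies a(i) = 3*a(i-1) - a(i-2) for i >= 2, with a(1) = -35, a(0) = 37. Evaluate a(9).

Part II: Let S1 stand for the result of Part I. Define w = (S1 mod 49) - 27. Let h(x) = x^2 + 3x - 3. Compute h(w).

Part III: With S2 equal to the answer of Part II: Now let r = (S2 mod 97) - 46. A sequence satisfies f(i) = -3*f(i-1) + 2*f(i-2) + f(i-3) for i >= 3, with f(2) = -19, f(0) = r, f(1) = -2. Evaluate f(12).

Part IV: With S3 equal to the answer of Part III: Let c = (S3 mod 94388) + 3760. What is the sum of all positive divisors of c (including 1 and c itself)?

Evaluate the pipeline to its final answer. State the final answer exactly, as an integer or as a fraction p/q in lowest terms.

71680

Part I: a(2) = 3*(-35) - 1*(37) = -142; iterating: a(2)=-142, a(3)=-391, a(4)=-1031, a(5)=-2702, a(6)=-7075, a(7)=-18523, a(8)=-48494, a(9)=-126959; answer -126959
Part II: S1 = -126959; w = -27; 1*(-27)^2 + 3*(-27)^1 - 3 = (729) + (-81) + (-3) = 645; answer 645
Part III: S2 = 645; r = 17; f(3) = -3*(-19) + 2*(-2) + 1*(17) = 70; iterating: f(3)=70, f(4)=-250, f(5)=871, f(6)=-3043, f(7)=10621, f(8)=-37078, f(9)=129433, f(10)=-451834, f(11)=1577290, f(12)=-5506105; answer -5506105
Part IV: S3 = -5506105; c = 66547; 66547 = 13 * 5119; sigma = (1 + 13) * (1 + 5119) = 14 * 5120 = 71680; answer 71680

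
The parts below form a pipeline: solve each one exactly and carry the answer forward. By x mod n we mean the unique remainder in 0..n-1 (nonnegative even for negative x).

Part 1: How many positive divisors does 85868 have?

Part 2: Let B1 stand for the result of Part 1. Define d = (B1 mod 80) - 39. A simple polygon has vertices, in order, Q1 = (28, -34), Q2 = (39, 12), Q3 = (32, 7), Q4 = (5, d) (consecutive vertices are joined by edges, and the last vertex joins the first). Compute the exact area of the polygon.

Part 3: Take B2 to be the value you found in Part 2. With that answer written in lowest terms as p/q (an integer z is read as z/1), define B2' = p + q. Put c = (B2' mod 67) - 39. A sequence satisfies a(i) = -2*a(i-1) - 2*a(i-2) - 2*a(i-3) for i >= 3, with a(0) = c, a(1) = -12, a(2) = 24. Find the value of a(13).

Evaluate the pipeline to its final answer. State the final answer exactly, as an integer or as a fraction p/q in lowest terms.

2624

Part 1: 85868 = 2^2 * 21467; number of divisors = (2+1) * (1+1) = 6; answer 6
Part 2: B1 = 6; d = -33; cross terms: (28*12 - 39*-34)=1662, (39*7 - 32*12)=-111, (32*-33 - 5*7)=-1091, (5*-34 - 28*-33)=754; twice the area = |1214| = 1214; area = 607; answer 607
Part 3: B2 = 607; threaded value p + q = 608; c = -34; a(3) = -2*(24) - 2*(-12) - 2*(-34) = 44; iterating: a(3)=44, a(4)=-112, a(5)=88, a(6)=-40, a(7)=128, a(8)=-352, a(9)=528, a(10)=-608, a(11)=864, a(12)=-1568, a(13)=2624; answer 2624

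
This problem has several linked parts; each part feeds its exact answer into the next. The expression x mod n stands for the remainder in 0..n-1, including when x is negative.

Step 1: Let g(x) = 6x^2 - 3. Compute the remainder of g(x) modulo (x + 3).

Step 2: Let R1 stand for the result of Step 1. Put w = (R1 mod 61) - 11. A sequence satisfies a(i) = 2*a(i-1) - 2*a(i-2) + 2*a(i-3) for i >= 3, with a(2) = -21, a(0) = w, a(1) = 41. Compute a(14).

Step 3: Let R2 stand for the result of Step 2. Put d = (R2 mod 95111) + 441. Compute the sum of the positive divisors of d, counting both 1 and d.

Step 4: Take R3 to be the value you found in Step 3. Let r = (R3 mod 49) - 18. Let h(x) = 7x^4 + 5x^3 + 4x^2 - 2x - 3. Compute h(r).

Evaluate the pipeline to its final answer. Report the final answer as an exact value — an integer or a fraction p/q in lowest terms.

Step 1: remainder = value at the root: 6*(-3)^2 - 3 = (54) + (-3) = 51; answer 51
Step 2: R1 = 51; w = 40; a(3) = 2*(-21) - 2*(41) + 2*(40) = -44; iterating: a(3)=-44, a(4)=36, a(5)=118, a(6)=76, a(7)=-12, a(8)=60, a(9)=296, a(10)=448, a(11)=424, a(12)=544, a(13)=1136, a(14)=2032; answer 2032
Step 3: R2 = 2032; d = 2473; 2473 is prime, so its only divisors are 1 and 2473; sigma = 1 + 2473 = 2474; answer 2474
Step 4: R3 = 2474; r = 6; 7*(6)^4 + 5*(6)^3 + 4*(6)^2 - 2*(6)^1 - 3 = (9072) + (1080) + (144) + (-12) + (-3) = 10281; answer 10281

10281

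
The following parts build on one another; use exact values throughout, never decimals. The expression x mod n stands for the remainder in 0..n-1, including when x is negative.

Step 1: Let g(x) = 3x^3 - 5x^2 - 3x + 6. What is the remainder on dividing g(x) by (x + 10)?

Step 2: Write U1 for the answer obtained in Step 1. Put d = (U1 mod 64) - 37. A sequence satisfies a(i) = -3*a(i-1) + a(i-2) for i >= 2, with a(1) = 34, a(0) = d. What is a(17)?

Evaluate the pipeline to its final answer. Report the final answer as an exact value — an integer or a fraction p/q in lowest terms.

Step 1: remainder = value at the root: 3*(-10)^3 - 5*(-10)^2 - 3*(-10)^1 + 6 = (-3000) + (-500) + (30) + (6) = -3464; answer -3464
Step 2: U1 = -3464; d = 19; a(2) = -3*(34) + 1*(19) = -83; iterating: a(2)=-83, a(3)=283, a(4)=-932, a(5)=3079, a(6)=-10169, a(7)=33586, a(8)=-110927, a(9)=366367, a(10)=-1210028, a(11)=3996451, a(12)=-13199381, a(13)=43594594, a(14)=-143983163, a(15)=475544083, a(16)=-1570615412, a(17)=5187390319; answer 5187390319

5187390319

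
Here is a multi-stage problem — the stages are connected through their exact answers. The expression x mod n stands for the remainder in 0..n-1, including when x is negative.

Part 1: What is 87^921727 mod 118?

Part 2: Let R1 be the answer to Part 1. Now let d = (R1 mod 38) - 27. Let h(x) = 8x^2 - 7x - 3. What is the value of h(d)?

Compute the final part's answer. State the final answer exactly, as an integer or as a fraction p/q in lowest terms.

243

Part 1: squarings mod 118: 87^1=87, 87^2=17, 87^4=53, 87^8=95, 87^16=57, 87^32=63, 87^64=75, 87^128=79, 87^256=105, 87^512=51, 87^1024=5, 87^2048=25, 87^4096=35, 87^8192=45, 87^16384=19, 87^32768=7, 87^65536=49, 87^131072=41, 87^262144=29, 87^524288=15; 87^921727 = 87^1 * 87^2 * 87^4 * 87^8 * 87^16 * 87^32 * 87^64 * 87^4096 * 87^131072 * 87^262144 * 87^524288 = 71 (mod 118); answer 71
Part 2: R1 = 71; d = 6; 8*(6)^2 - 7*(6)^1 - 3 = (288) + (-42) + (-3) = 243; answer 243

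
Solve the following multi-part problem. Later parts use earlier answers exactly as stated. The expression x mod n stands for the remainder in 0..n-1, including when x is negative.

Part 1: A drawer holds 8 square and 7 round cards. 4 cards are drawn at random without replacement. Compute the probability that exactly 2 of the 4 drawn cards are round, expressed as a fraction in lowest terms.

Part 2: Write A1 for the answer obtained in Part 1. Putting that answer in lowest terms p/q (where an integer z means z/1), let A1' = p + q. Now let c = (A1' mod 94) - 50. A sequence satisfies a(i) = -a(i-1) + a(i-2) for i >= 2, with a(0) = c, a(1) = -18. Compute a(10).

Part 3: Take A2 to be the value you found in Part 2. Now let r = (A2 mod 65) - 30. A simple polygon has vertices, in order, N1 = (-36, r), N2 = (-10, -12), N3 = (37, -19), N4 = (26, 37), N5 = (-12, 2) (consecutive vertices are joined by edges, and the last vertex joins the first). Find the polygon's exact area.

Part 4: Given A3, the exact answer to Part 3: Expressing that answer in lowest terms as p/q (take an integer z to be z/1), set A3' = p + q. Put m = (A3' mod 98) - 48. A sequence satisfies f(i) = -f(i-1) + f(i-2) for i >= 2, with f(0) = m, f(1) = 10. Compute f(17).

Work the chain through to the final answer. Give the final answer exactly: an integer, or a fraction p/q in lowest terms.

28801

Part 1: total draws C(15,4) = 1365; favorable C(7,2)*C(8,2) = 588; P = 28/65; answer 28/65
Part 2: A1 = 28/65; threaded value p + q = 93; c = 43; a(2) = -1*(-18) + 1*(43) = 61; iterating: a(2)=61, a(3)=-79, a(4)=140, a(5)=-219, a(6)=359, a(7)=-578, a(8)=937, a(9)=-1515, a(10)=2452; answer 2452
Part 3: A2 = 2452; r = 17; cross terms: (-36*-12 - -10*17)=602, (-10*-19 - 37*-12)=634, (37*37 - 26*-19)=1863, (26*2 - -12*37)=496, (-12*17 - -36*2)=-132; twice the area = |3463| = 3463; area = 3463/2; answer 3463/2
Part 4: A3 = 3463/2; threaded value p + q = 3465; m = -13; f(2) = -1*(10) + 1*(-13) = -23; iterating: f(2)=-23, f(3)=33, f(4)=-56, f(5)=89, f(6)=-145, f(7)=234, f(8)=-379, f(9)=613, f(10)=-992, f(11)=1605, f(12)=-2597, f(13)=4202, f(14)=-6799, f(15)=11001, f(16)=-17800, f(17)=28801; answer 28801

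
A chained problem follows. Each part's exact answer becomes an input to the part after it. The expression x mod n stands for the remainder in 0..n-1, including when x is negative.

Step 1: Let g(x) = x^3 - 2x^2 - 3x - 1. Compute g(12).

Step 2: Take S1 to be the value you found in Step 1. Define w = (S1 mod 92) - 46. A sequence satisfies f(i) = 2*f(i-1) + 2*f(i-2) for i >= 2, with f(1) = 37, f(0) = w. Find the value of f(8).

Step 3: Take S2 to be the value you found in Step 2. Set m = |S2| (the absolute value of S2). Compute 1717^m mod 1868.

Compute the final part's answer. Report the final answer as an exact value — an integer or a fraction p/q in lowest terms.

Step 1: 1*(12)^3 - 2*(12)^2 - 3*(12)^1 - 1 = (1728) + (-288) + (-36) + (-1) = 1403; answer 1403
Step 2: S1 = 1403; w = -23; f(2) = 2*(37) + 2*(-23) = 28; iterating: f(2)=28, f(3)=130, f(4)=316, f(5)=892, f(6)=2416, f(7)=6616, f(8)=18064; answer 18064
Step 3: S2 = 18064; m = 18064; squarings mod 1868: 1717^1=1717, 1717^2=385, 1717^4=653, 1717^8=505, 1717^16=977, 1717^32=1849, 1717^64=361, 1717^128=1429, 1717^256=317, 1717^512=1485, 1717^1024=985, 1717^2048=733, 1717^4096=1173, 1717^8192=1081, 1717^16384=1061; 1717^18064 = 1717^16 * 1717^128 * 1717^512 * 1717^1024 * 1717^16384 = 241 (mod 1868); answer 241

241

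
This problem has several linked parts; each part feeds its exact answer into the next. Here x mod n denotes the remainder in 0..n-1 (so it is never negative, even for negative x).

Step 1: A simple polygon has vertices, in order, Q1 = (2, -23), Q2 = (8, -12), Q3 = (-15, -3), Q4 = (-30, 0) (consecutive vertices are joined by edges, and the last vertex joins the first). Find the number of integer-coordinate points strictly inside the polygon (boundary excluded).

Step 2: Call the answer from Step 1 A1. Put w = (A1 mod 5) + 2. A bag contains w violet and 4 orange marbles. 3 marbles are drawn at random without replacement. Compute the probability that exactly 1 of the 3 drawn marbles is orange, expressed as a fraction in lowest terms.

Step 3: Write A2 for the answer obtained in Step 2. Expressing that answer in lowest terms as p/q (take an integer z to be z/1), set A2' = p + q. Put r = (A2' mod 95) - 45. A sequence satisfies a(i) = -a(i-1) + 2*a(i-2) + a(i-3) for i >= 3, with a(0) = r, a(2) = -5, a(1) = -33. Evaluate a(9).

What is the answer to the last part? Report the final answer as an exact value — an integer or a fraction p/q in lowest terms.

-1095

Step 1: cross terms: (2*-12 - 8*-23)=160, (8*-3 - -15*-12)=-204, (-15*0 - -30*-3)=-90, (-30*-23 - 2*0)=690; twice the area = |556| = 556; area = 278; boundary points = 1 + 1 + 3 + 1 = 6; strictly interior points = area - boundary/2 + 1 = 276; answer 276
Step 2: A1 = 276; w = 3; total draws C(7,3) = 35; favorable C(4,1)*C(3,2) = 12; P = 12/35; answer 12/35
Step 3: A2 = 12/35; threaded value p + q = 47; r = 2; a(3) = -1*(-5) + 2*(-33) + 1*(2) = -59; iterating: a(3)=-59, a(4)=16, a(5)=-139, a(6)=112, a(7)=-374, a(8)=459, a(9)=-1095; answer -1095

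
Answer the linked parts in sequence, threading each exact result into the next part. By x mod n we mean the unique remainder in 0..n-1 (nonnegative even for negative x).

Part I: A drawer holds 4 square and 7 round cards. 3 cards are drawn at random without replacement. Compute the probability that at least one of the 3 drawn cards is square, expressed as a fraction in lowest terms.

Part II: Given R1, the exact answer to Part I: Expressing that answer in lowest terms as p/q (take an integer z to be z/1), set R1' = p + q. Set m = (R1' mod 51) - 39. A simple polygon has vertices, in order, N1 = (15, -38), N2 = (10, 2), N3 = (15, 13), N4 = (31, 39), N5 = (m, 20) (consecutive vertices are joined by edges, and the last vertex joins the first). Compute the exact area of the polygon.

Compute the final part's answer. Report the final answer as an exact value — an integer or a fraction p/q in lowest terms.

3399/2

Part I: total draws C(11,3) = 165; complement C(7,3) = 35; favorable 165 - 35 = 130; P = 26/33; answer 26/33
Part II: R1 = 26/33; threaded value p + q = 59; m = -31; cross terms: (15*2 - 10*-38)=410, (10*13 - 15*2)=100, (15*39 - 31*13)=182, (31*20 - -31*39)=1829, (-31*-38 - 15*20)=878; twice the area = |3399| = 3399; area = 3399/2; answer 3399/2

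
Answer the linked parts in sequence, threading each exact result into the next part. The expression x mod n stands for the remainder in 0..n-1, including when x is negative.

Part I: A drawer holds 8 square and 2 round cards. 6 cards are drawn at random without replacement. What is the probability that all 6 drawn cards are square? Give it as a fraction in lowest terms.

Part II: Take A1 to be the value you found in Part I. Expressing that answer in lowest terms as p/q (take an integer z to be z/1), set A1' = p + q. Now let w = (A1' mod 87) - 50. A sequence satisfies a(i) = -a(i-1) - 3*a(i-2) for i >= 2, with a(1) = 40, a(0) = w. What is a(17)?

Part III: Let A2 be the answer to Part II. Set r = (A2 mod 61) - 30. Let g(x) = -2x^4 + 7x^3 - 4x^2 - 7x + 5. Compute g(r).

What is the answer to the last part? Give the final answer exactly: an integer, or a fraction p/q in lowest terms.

Part I: total draws C(10,6) = 210; favorable C(8,6) = 28; P = 2/15; answer 2/15
Part II: A1 = 2/15; threaded value p + q = 17; w = -33; a(2) = -1*(40) - 3*(-33) = 59; iterating: a(2)=59, a(3)=-179, a(4)=2, a(5)=535, a(6)=-541, a(7)=-1064, a(8)=2687, a(9)=505, a(10)=-8566, a(11)=7051, a(12)=18647, a(13)=-39800, a(14)=-16141, a(15)=135541, a(16)=-87118, a(17)=-319505; answer -319505
Part III: A2 = -319505; r = -17; -2*(-17)^4 + 7*(-17)^3 - 4*(-17)^2 - 7*(-17)^1 + 5 = (-167042) + (-34391) + (-1156) + (119) + (5) = -202465; answer -202465

-202465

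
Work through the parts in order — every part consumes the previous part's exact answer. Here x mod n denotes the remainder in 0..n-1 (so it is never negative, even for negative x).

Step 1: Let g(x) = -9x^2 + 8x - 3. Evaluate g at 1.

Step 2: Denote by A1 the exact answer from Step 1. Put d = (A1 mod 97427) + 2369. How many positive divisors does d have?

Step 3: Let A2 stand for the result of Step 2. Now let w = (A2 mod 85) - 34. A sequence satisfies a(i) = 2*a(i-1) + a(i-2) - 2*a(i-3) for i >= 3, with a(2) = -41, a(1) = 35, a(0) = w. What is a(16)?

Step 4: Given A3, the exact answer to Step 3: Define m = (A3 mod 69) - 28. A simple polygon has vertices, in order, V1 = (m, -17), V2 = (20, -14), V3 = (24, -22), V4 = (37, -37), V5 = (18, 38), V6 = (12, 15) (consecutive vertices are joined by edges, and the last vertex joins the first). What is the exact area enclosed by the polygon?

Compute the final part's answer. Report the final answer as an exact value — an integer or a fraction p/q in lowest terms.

Step 1: -9*(1)^2 + 8*(1)^1 - 3 = (-9) + (8) + (-3) = -4; answer -4
Step 2: A1 = -4; d = 99792; 99792 = 2^4 * 3^4 * 7 * 11; number of divisors = (4+1) * (4+1) * (1+1) * (1+1) = 100; answer 100
Step 3: A2 = 100; w = -19; a(3) = 2*(-41) + 1*(35) - 2*(-19) = -9; iterating: a(3)=-9, a(4)=-129, a(5)=-185, a(6)=-481, a(7)=-889, a(8)=-1889, a(9)=-3705, a(10)=-7521, a(11)=-14969, a(12)=-30049, a(13)=-60025, a(14)=-120161, a(15)=-240249, a(16)=-480609; answer -480609
Step 4: A3 = -480609; m = 17; cross terms: (17*-14 - 20*-17)=102, (20*-22 - 24*-14)=-104, (24*-37 - 37*-22)=-74, (37*38 - 18*-37)=2072, (18*15 - 12*38)=-186, (12*-17 - 17*15)=-459; twice the area = |1351| = 1351; area = 1351/2; answer 1351/2

1351/2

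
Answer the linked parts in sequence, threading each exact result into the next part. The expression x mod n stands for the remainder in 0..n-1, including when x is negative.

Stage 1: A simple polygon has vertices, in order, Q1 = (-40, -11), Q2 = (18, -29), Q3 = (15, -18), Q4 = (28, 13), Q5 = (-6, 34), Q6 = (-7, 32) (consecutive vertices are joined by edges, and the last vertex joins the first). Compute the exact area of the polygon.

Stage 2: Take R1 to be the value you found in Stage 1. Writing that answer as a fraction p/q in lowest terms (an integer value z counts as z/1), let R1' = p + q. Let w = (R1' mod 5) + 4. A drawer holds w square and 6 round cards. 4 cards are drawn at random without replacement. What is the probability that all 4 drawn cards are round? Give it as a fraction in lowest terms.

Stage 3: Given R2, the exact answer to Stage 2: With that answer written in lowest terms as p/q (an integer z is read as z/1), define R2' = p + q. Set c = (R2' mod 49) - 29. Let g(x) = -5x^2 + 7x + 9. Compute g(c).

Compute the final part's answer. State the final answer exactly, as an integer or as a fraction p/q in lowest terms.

-1663

Stage 1: cross terms: (-40*-29 - 18*-11)=1358, (18*-18 - 15*-29)=111, (15*13 - 28*-18)=699, (28*34 - -6*13)=1030, (-6*32 - -7*34)=46, (-7*-11 - -40*32)=1357; twice the area = |4601| = 4601; area = 4601/2; answer 4601/2
Stage 2: R1 = 4601/2; threaded value p + q = 4603; w = 7; total draws C(13,4) = 715; favorable C(6,4) = 15; P = 3/143; answer 3/143
Stage 3: R2 = 3/143; threaded value p + q = 146; c = 19; -5*(19)^2 + 7*(19)^1 + 9 = (-1805) + (133) + (9) = -1663; answer -1663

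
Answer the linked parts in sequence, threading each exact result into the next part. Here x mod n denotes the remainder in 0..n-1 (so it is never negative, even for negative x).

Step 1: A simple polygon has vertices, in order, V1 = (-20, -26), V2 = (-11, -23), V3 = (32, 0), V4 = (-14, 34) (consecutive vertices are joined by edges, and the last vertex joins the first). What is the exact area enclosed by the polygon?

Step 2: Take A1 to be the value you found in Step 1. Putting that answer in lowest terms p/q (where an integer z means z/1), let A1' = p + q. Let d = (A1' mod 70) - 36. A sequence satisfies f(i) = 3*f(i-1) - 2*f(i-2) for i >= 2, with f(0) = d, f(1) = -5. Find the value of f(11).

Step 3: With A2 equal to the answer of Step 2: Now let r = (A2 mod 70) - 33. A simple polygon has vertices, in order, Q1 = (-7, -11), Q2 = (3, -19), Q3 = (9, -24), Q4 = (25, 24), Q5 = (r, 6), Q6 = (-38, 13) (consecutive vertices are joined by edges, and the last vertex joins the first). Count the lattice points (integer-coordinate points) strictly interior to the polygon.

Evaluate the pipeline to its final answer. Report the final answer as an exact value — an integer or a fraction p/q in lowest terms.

1103

Step 1: cross terms: (-20*-23 - -11*-26)=174, (-11*0 - 32*-23)=736, (32*34 - -14*0)=1088, (-14*-26 - -20*34)=1044; twice the area = |3042| = 3042; area = 1521; answer 1521
Step 2: A1 = 1521; threaded value p + q = 1522; d = 16; f(2) = 3*(-5) - 2*(16) = -47; iterating: f(2)=-47, f(3)=-131, f(4)=-299, f(5)=-635, f(6)=-1307, f(7)=-2651, f(8)=-5339, f(9)=-10715, f(10)=-21467, f(11)=-42971; answer -42971
Step 3: A2 = -42971; r = -24; cross terms: (-7*-19 - 3*-11)=166, (3*-24 - 9*-19)=99, (9*24 - 25*-24)=816, (25*6 - -24*24)=726, (-24*13 - -38*6)=-84, (-38*-11 - -7*13)=509; twice the area = |2232| = 2232; area = 1116; boundary points = 2 + 1 + 16 + 1 + 7 + 1 = 28; strictly interior points = area - boundary/2 + 1 = 1103; answer 1103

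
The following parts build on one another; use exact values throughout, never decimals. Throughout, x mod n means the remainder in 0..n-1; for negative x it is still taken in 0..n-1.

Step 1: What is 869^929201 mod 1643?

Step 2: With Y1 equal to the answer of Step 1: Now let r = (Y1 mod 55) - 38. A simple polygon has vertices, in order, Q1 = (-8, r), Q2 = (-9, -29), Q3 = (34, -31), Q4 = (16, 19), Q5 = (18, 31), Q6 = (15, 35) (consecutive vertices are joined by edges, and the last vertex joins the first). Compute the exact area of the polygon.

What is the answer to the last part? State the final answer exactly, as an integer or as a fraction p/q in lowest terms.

1379

Step 1: squarings mod 1643: 869^1=869, 869^2=1024, 869^4=342, 869^8=311, 869^16=1427, 869^32=652, 869^64=1210, 869^128=187, 869^256=466, 869^512=280, 869^1024=1179, 869^2048=63, 869^4096=683, 869^8192=1520, 869^16384=342, 869^32768=311, 869^65536=1427, 869^131072=652, 869^262144=1210, 869^524288=187; 869^929201 = 869^1 * 869^16 * 869^32 * 869^128 * 869^256 * 869^1024 * 869^2048 * 869^8192 * 869^131072 * 869^262144 * 869^524288 = 1613 (mod 1643); answer 1613
Step 2: Y1 = 1613; r = -20; cross terms: (-8*-29 - -9*-20)=52, (-9*-31 - 34*-29)=1265, (34*19 - 16*-31)=1142, (16*31 - 18*19)=154, (18*35 - 15*31)=165, (15*-20 - -8*35)=-20; twice the area = |2758| = 2758; area = 1379; answer 1379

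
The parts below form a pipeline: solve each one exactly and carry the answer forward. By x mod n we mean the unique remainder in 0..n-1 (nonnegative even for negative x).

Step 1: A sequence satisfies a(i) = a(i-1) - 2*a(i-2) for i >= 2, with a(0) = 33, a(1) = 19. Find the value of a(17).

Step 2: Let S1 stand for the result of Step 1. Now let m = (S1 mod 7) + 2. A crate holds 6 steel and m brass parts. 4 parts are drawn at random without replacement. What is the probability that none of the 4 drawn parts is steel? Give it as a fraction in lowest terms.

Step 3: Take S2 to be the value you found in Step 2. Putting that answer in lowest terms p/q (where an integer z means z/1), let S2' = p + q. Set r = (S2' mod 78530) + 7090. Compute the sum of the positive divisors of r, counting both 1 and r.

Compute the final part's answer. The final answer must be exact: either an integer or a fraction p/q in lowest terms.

16380

Step 1: a(2) = 1*(19) - 2*(33) = -47; iterating: a(2)=-47, a(3)=-85, a(4)=9, a(5)=179, a(6)=161, a(7)=-197, a(8)=-519, a(9)=-125, a(10)=913, a(11)=1163, a(12)=-663, a(13)=-2989, a(14)=-1663, a(15)=4315, a(16)=7641, a(17)=-989; answer -989
Step 2: S1 = -989; m = 7; total draws C(13,4) = 715; favorable C(7,4) = 35; P = 7/143; answer 7/143
Step 3: S2 = 7/143; threaded value p + q = 150; r = 7240; 7240 = 2^3 * 5 * 181; sigma = (1 + 2 + 4 + 8) * (1 + 5) * (1 + 181) = 15 * 6 * 182 = 16380; answer 16380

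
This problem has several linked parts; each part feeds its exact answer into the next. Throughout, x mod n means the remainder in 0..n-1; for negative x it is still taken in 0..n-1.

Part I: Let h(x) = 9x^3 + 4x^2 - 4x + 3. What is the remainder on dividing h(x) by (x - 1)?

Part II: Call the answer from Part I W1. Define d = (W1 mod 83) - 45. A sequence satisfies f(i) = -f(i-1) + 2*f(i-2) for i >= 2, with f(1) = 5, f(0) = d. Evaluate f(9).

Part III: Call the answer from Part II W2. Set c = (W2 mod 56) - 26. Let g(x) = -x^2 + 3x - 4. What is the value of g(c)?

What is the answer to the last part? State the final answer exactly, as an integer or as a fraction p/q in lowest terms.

Part I: remainder = value at the root: 9*(1)^3 + 4*(1)^2 - 4*(1)^1 + 3 = (9) + (4) + (-4) + (3) = 12; answer 12
Part II: W1 = 12; d = -33; f(2) = -1*(5) + 2*(-33) = -71; iterating: f(2)=-71, f(3)=81, f(4)=-223, f(5)=385, f(6)=-831, f(7)=1601, f(8)=-3263, f(9)=6465; answer 6465
Part III: W2 = 6465; c = -1; -1*(-1)^2 + 3*(-1)^1 - 4 = (-1) + (-3) + (-4) = -8; answer -8

-8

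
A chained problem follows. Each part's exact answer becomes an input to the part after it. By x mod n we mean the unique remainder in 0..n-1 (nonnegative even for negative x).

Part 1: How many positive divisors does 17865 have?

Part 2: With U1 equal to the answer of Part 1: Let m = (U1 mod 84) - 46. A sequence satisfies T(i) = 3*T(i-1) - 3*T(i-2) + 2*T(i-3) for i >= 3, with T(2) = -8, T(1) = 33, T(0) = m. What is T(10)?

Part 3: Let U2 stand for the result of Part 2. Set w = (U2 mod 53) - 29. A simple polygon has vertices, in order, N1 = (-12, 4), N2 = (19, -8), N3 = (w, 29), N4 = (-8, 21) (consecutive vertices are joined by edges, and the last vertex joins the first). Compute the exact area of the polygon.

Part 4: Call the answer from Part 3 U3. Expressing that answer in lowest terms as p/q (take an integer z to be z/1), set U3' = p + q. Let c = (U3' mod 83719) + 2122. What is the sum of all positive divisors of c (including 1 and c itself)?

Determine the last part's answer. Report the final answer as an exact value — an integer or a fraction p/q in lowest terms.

Part 1: 17865 = 3^2 * 5 * 397; number of divisors = (2+1) * (1+1) * (1+1) = 12; answer 12
Part 2: U1 = 12; m = -34; T(3) = 3*(-8) - 3*(33) + 2*(-34) = -191; iterating: T(3)=-191, T(4)=-483, T(5)=-892, T(6)=-1609, T(7)=-3117, T(8)=-6308, T(9)=-12791, T(10)=-25683; answer -25683
Part 3: U2 = -25683; w = -7; cross terms: (-12*-8 - 19*4)=20, (19*29 - -7*-8)=495, (-7*21 - -8*29)=85, (-8*4 - -12*21)=220; twice the area = |820| = 820; area = 410; answer 410
Part 4: U3 = 410; threaded value p + q = 411; c = 2533; 2533 = 17 * 149; sigma = (1 + 17) * (1 + 149) = 18 * 150 = 2700; answer 2700

2700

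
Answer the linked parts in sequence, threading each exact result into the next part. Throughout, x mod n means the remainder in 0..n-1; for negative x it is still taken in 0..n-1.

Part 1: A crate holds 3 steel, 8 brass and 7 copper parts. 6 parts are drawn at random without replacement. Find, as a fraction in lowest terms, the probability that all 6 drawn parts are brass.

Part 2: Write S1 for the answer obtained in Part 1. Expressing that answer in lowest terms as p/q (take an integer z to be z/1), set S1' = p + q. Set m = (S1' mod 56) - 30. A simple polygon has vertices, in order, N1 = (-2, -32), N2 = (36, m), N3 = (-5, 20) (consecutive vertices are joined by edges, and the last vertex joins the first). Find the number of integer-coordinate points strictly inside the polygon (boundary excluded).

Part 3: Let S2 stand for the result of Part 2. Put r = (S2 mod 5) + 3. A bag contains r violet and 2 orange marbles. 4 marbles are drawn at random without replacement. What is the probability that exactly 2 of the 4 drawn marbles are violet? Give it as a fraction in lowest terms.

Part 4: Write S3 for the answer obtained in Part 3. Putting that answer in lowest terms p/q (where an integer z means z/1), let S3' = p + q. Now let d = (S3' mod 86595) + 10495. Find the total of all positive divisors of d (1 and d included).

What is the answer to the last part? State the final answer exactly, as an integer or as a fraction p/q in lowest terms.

21420

Part 1: total draws C(18,6) = 18564; favorable C(8,6) = 28; P = 1/663; answer 1/663
Part 2: S1 = 1/663; threaded value p + q = 664; m = 18; cross terms: (-2*18 - 36*-32)=1116, (36*20 - -5*18)=810, (-5*-32 - -2*20)=200; twice the area = |2126| = 2126; area = 1063; boundary points = 2 + 1 + 1 = 4; strictly interior points = area - boundary/2 + 1 = 1062; answer 1062
Part 3: S2 = 1062; r = 5; total draws C(7,4) = 35; favorable C(5,2)*C(2,2) = 10; P = 2/7; answer 2/7
Part 4: S3 = 2/7; threaded value p + q = 9; d = 10504; 10504 = 2^3 * 13 * 101; sigma = (1 + 2 + 4 + 8) * (1 + 13) * (1 + 101) = 15 * 14 * 102 = 21420; answer 21420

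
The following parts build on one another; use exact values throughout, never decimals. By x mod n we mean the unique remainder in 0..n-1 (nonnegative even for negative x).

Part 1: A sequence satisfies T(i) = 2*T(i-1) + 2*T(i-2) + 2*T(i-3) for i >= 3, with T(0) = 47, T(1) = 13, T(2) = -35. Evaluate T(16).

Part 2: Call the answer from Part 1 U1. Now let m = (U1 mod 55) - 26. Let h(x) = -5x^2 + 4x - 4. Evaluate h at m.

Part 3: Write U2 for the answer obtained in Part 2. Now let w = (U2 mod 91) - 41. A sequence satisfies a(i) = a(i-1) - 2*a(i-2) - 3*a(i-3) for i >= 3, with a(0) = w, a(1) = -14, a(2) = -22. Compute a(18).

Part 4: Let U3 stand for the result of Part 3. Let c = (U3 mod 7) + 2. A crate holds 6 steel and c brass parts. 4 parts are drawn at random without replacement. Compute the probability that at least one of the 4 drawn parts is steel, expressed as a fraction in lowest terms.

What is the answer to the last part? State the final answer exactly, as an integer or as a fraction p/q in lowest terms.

Part 1: T(3) = 2*(-35) + 2*(13) + 2*(47) = 50; iterating: T(3)=50, T(4)=56, T(5)=142, T(6)=496, T(7)=1388, T(8)=4052, T(9)=11872, T(10)=34624, T(11)=101096, T(12)=295184, T(13)=861808, T(14)=2516176, T(15)=7346336, T(16)=21448640; answer 21448640
Part 2: U1 = 21448640; m = -11; -5*(-11)^2 + 4*(-11)^1 - 4 = (-605) + (-44) + (-4) = -653; answer -653
Part 3: U2 = -653; w = 34; a(3) = 1*(-22) - 2*(-14) - 3*(34) = -96; iterating: a(3)=-96, a(4)=-10, a(5)=248, a(6)=556, a(7)=90, a(8)=-1766, a(9)=-3614, a(10)=-352, a(11)=12174, a(12)=23720, a(13)=428, a(14)=-83534, a(15)=-155550, a(16)=10234, a(17)=571936, a(18)=1018118; answer 1018118
Part 4: U3 = 1018118; c = 5; total draws C(11,4) = 330; complement C(5,4) = 5; favorable 330 - 5 = 325; P = 65/66; answer 65/66

65/66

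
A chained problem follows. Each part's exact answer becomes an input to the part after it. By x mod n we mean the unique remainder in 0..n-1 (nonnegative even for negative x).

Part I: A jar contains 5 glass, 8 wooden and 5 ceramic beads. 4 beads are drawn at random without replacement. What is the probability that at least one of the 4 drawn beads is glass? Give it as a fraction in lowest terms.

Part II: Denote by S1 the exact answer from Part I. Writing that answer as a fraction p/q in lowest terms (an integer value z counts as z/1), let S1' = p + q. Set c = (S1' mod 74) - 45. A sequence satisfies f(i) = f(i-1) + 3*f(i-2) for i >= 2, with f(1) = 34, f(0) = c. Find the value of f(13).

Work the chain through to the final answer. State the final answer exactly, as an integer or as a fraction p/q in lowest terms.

483106

Part I: total draws C(18,4) = 3060; complement C(13,4) = 715; favorable 3060 - 715 = 2345; P = 469/612; answer 469/612
Part II: S1 = 469/612; threaded value p + q = 1081; c = 0; f(2) = 1*(34) + 3*(0) = 34; iterating: f(2)=34, f(3)=136, f(4)=238, f(5)=646, f(6)=1360, f(7)=3298, f(8)=7378, f(9)=17272, f(10)=39406, f(11)=91222, f(12)=209440, f(13)=483106; answer 483106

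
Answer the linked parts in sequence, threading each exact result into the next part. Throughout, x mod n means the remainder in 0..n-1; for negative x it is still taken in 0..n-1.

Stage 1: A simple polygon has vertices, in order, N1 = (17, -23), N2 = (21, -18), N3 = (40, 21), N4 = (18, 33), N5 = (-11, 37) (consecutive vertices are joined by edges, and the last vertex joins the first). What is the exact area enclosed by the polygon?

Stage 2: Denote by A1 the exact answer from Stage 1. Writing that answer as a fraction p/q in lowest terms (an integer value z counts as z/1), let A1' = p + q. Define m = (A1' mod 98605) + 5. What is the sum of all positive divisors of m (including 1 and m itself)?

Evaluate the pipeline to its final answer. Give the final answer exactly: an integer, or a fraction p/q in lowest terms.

Stage 1: cross terms: (17*-18 - 21*-23)=177, (21*21 - 40*-18)=1161, (40*33 - 18*21)=942, (18*37 - -11*33)=1029, (-11*-23 - 17*37)=-376; twice the area = |2933| = 2933; area = 2933/2; answer 2933/2
Stage 2: A1 = 2933/2; threaded value p + q = 2935; m = 2940; 2940 = 2^2 * 3 * 5 * 7^2; sigma = (1 + 2 + 4) * (1 + 3) * (1 + 5) * (1 + 7 + 49) = 7 * 4 * 6 * 57 = 9576; answer 9576

9576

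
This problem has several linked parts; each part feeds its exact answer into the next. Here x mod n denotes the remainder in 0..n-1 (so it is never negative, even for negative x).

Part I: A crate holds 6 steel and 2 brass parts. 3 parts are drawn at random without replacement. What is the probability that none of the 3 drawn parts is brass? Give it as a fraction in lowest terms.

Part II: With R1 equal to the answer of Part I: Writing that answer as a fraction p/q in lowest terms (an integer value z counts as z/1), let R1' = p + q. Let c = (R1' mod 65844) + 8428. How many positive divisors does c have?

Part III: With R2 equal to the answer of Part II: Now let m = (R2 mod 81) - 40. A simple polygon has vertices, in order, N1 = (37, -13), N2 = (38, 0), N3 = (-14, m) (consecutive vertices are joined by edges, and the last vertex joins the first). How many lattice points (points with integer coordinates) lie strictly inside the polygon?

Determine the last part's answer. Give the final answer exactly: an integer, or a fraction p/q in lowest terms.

Part I: total draws C(8,3) = 56; favorable C(6,3) = 20; P = 5/14; answer 5/14
Part II: R1 = 5/14; threaded value p + q = 19; c = 8447; 8447 is prime, so its only divisors are 1 and 8447; count = 2; answer 2
Part III: R2 = 2; m = -38; cross terms: (37*0 - 38*-13)=494, (38*-38 - -14*0)=-1444, (-14*-13 - 37*-38)=1588; twice the area = |638| = 638; area = 319; boundary points = 1 + 2 + 1 = 4; strictly interior points = area - boundary/2 + 1 = 318; answer 318

318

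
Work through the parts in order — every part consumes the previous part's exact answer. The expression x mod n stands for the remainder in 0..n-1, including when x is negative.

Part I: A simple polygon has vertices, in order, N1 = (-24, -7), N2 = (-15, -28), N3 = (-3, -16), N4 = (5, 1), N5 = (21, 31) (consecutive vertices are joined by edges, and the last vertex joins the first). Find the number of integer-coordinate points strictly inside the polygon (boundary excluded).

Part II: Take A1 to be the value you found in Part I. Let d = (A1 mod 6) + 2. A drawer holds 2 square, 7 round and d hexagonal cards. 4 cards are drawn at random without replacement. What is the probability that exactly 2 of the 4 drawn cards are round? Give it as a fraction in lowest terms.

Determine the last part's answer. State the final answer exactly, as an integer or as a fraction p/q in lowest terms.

14/33

Part I: cross terms: (-24*-28 - -15*-7)=567, (-15*-16 - -3*-28)=156, (-3*1 - 5*-16)=77, (5*31 - 21*1)=134, (21*-7 - -24*31)=597; twice the area = |1531| = 1531; area = 1531/2; boundary points = 3 + 12 + 1 + 2 + 1 = 19; strictly interior points = area - boundary/2 + 1 = 757; answer 757
Part II: A1 = 757; d = 3; total draws C(12,4) = 495; favorable C(7,2)*C(5,2) = 210; P = 14/33; answer 14/33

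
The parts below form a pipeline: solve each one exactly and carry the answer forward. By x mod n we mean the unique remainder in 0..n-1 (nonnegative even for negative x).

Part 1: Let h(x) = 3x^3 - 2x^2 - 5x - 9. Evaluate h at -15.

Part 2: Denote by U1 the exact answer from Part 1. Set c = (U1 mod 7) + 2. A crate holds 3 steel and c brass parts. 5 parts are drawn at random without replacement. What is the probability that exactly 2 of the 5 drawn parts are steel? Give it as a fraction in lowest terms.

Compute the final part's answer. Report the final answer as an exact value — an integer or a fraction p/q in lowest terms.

5/12

Part 1: 3*(-15)^3 - 2*(-15)^2 - 5*(-15)^1 - 9 = (-10125) + (-450) + (75) + (-9) = -10509; answer -10509
Part 2: U1 = -10509; c = 7; total draws C(10,5) = 252; favorable C(3,2)*C(7,3) = 105; P = 5/12; answer 5/12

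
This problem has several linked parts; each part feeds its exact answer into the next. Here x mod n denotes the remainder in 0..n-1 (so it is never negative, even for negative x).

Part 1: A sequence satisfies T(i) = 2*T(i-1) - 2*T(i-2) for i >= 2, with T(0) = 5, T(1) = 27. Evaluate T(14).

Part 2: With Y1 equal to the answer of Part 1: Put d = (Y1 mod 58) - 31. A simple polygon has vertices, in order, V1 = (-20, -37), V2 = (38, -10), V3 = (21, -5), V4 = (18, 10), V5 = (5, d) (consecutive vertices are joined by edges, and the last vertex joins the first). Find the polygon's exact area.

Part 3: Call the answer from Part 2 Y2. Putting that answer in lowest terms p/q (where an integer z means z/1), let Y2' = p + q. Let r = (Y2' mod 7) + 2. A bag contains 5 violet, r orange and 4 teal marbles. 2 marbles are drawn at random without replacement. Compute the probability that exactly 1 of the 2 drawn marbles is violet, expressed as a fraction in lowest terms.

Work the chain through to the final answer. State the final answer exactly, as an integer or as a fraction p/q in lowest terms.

Part 1: T(2) = 2*(27) - 2*(5) = 44; iterating: T(2)=44, T(3)=34, T(4)=-20, T(5)=-108, T(6)=-176, T(7)=-136, T(8)=80, T(9)=432, T(10)=704, T(11)=544, T(12)=-320, T(13)=-1728, T(14)=-2816; answer -2816
Part 2: Y1 = -2816; d = -5; cross terms: (-20*-10 - 38*-37)=1606, (38*-5 - 21*-10)=20, (21*10 - 18*-5)=300, (18*-5 - 5*10)=-140, (5*-37 - -20*-5)=-285; twice the area = |1501| = 1501; area = 1501/2; answer 1501/2
Part 3: Y2 = 1501/2; threaded value p + q = 1503; r = 7; total draws C(16,2) = 120; favorable C(5,1)*C(11,1) = 55; P = 11/24; answer 11/24

11/24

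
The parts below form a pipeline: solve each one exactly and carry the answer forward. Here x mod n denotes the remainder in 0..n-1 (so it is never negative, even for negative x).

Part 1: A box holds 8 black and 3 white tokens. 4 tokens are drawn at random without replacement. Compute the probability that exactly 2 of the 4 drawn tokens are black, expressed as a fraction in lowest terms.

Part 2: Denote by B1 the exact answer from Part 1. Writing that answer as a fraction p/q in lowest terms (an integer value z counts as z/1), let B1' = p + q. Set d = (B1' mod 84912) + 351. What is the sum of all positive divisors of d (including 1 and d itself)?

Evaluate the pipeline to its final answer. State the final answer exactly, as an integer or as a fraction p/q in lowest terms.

Part 1: total draws C(11,4) = 330; favorable C(8,2)*C(3,2) = 84; P = 14/55; answer 14/55
Part 2: B1 = 14/55; threaded value p + q = 69; d = 420; 420 = 2^2 * 3 * 5 * 7; sigma = (1 + 2 + 4) * (1 + 3) * (1 + 5) * (1 + 7) = 7 * 4 * 6 * 8 = 1344; answer 1344

1344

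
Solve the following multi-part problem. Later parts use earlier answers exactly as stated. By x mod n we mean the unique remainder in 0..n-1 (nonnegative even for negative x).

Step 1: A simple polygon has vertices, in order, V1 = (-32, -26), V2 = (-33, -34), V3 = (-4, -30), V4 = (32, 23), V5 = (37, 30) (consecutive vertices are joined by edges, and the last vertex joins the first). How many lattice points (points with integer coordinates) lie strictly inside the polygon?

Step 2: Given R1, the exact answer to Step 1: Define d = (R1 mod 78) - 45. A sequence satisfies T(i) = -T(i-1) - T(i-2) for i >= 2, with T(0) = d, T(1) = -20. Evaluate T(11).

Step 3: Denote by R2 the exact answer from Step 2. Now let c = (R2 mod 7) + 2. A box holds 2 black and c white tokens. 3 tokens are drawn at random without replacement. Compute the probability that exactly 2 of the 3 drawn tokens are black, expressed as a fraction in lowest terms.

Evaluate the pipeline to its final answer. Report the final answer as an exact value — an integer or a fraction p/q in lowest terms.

Step 1: cross terms: (-32*-34 - -33*-26)=230, (-33*-30 - -4*-34)=854, (-4*23 - 32*-30)=868, (32*30 - 37*23)=109, (37*-26 - -32*30)=-2; twice the area = |2059| = 2059; area = 2059/2; boundary points = 1 + 1 + 1 + 1 + 1 = 5; strictly interior points = area - boundary/2 + 1 = 1028; answer 1028
Step 2: R1 = 1028; d = -31; T(2) = -1*(-20) - 1*(-31) = 51; iterating: T(2)=51, T(3)=-31, T(4)=-20, T(5)=51, T(6)=-31, T(7)=-20, T(8)=51, T(9)=-31, T(10)=-20, T(11)=51; answer 51
Step 3: R2 = 51; c = 4; total draws C(6,3) = 20; favorable C(2,2)*C(4,1) = 4; P = 1/5; answer 1/5

1/5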